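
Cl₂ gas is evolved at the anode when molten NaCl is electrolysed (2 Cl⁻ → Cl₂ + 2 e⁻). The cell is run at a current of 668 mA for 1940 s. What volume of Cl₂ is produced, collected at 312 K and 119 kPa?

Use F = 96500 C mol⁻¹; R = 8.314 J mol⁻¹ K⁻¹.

0.146 L

Q = I·t = 0.6680 A × 1940.0 s = 1296 C.
n(e⁻) = Q/F = 1296 / 96500 = 0.01343 mol.
2 electrons are transferred per Cl₂ molecule, so n(Cl₂) = 0.01343 / 2 = 0.006715 mol.
V = nRT/P = (0.006715 × 8.314 × 312) / (119 × 10³ Pa) = 1.46 × 10⁻⁴ m³ = 0.146 L.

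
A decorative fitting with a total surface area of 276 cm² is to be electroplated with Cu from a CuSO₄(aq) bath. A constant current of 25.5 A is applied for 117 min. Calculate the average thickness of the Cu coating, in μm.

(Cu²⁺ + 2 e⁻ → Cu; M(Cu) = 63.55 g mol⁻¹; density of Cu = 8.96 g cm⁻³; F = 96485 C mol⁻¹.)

238 μm

Q = I·t = 25.50 × 7020.0 = 179000 C; n(e⁻) = 1.855 mol.
n(Cu) = n(e⁻)/2 = 0.9277 mol, so m = 0.9277 × 63.55 = 58.95 g.
Volume = m/ρ = 58.95 / 8.96 = 6.580 cm³.
Thickness = V/A = 6.580 / 276 = 0.0238 cm = 238 μm.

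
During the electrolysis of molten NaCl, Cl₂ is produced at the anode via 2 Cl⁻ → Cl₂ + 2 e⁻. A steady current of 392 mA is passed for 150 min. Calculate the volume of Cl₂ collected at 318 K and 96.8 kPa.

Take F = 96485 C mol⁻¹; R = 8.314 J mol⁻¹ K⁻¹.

0.499 L

Q = I·t = 0.3920 A × 9000.0 s = 3528 C.
n(e⁻) = Q/F = 3528 / 96485 = 0.03657 mol.
2 electrons are transferred per Cl₂ molecule, so n(Cl₂) = 0.03657 / 2 = 0.01828 mol.
V = nRT/P = (0.01828 × 8.314 × 318) / (96.8 × 10³ Pa) = 4.99 × 10⁻⁴ m³ = 0.499 L.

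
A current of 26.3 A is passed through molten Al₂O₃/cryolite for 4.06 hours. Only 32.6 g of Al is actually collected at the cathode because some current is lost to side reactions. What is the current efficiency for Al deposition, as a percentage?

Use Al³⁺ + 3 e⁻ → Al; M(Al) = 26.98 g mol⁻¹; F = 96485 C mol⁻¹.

Q = I·t = 26.30 × 14616 = 384400 C; n(e⁻) = 384400/96485 = 3.984 mol.
Theoretical n(Al) = n(e⁻)/3 = 1.328 mol, i.e. m_theo = 1.328 × 26.98 = 35.83 g.
Efficiency = m_actual / m_theo = 32.6 / 35.83 = 91.0 %.

91.0 %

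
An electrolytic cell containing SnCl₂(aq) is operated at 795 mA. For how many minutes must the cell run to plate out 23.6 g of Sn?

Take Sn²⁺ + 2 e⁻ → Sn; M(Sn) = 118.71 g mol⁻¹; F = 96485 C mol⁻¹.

n(Sn) = m/M = 23.6 / 118.71 = 0.1988 mol.
Each Sn atom requires 2 electrons, so n(e⁻) = 2 × 0.1988 = 0.3976 mol.
Q = n(e⁻)·F = 0.3976 × 96485 = 38360 C.
t = Q/I = 38360 / 0.7950 A = 48260 s = 804 min.

804 min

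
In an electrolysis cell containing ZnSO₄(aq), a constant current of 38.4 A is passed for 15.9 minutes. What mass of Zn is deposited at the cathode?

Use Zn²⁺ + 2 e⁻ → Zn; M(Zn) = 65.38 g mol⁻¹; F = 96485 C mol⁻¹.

Q = I·t = 38.40 A × 954.00 s = 36630 C.
n(e⁻) = Q/F = 36630 / 96485 = 0.3797 mol.
Zn²⁺ + 2 e⁻ → Zn, so n(Zn) = n(e⁻)/2 = 0.1898 mol.
m = n·M = 0.1898 × 65.38 = 12.4 g.

12.4 g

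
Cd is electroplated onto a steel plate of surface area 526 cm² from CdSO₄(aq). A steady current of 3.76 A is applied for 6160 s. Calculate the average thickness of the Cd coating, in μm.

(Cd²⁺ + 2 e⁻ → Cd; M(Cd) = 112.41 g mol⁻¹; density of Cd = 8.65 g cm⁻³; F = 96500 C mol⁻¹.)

Q = I·t = 3.760 × 6160.0 = 23160 C; n(e⁻) = 0.2400 mol.
n(Cd) = n(e⁻)/2 = 0.1200 mol, so m = 0.1200 × 112.41 = 13.49 g.
Volume = m/ρ = 13.49 / 8.65 = 1.560 cm³.
Thickness = V/A = 1.560 / 526 = 0.00296 cm = 29.6 μm.

29.6 μm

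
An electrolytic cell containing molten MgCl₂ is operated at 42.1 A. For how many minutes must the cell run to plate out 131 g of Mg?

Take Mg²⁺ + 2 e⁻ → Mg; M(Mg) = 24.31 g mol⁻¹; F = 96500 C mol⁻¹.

412 min

n(Mg) = m/M = 131 / 24.31 = 5.389 mol.
Each Mg atom requires 2 electrons, so n(e⁻) = 2 × 5.389 = 10.78 mol.
Q = n(e⁻)·F = 10.78 × 96500 = 1040000 C.
t = Q/I = 1040000 / 42.10 A = 24700 s = 412 min.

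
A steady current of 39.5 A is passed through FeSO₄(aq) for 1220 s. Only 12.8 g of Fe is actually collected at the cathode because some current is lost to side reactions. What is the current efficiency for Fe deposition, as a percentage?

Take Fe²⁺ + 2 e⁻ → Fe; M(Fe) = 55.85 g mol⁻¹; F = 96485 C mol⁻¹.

91.8 %

Q = I·t = 39.50 × 1220.0 = 48190 C; n(e⁻) = 48190/96485 = 0.4995 mol.
Theoretical n(Fe) = n(e⁻)/2 = 0.2497 mol, i.e. m_theo = 0.2497 × 55.85 = 13.95 g.
Efficiency = m_actual / m_theo = 12.8 / 13.95 = 91.8 %.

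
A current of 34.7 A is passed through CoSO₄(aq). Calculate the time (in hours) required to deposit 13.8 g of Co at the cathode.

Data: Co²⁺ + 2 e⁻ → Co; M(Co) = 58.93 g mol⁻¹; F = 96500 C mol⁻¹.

0.362 h

n(Co) = m/M = 13.8 / 58.93 = 0.2342 mol.
Each Co atom requires 2 electrons, so n(e⁻) = 2 × 0.2342 = 0.4684 mol.
Q = n(e⁻)·F = 0.4684 × 96500 = 45200 C.
t = Q/I = 45200 / 34.70 A = 1302 s = 0.362 h.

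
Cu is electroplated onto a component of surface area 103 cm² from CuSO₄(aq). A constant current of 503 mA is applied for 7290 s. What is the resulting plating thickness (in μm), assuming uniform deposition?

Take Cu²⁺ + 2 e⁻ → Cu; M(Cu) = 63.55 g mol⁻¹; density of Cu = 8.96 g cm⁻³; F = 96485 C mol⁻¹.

Q = I·t = 0.5030 × 7290.0 = 3667 C; n(e⁻) = 0.03800 mol.
n(Cu) = n(e⁻)/2 = 0.01900 mol, so m = 0.01900 × 63.55 = 1.208 g.
Volume = m/ρ = 1.208 / 8.96 = 0.1348 cm³.
Thickness = V/A = 0.1348 / 103 = 0.00131 cm = 13.1 μm.

13.1 μm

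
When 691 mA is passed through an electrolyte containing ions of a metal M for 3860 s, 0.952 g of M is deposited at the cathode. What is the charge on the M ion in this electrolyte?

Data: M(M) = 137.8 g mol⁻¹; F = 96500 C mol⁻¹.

+4

Q = I·t = 0.6910 A × 3860.0 s = 2667 C, so n(e⁻) = 2667/96500 = 0.02764 mol.
n(M) deposited = 0.952 / 137.8 = 0.006909 mol.
Electrons per atom = n(e⁻)/n(M) = 0.02764 / 0.006909 = 4.00 ≈ 4, so the ion is M⁴⁺.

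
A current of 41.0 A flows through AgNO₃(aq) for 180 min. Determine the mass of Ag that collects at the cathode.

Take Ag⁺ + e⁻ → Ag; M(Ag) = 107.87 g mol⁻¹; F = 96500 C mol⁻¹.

Q = I·t = 41.00 A × 10800 s = 442800 C.
n(e⁻) = Q/F = 442800 / 96500 = 4.589 mol.
Ag⁺ + e⁻ → Ag, so n(Ag) = n(e⁻)/1 = 4.589 mol.
m = n·M = 4.589 × 107.87 = 495 g.

495 g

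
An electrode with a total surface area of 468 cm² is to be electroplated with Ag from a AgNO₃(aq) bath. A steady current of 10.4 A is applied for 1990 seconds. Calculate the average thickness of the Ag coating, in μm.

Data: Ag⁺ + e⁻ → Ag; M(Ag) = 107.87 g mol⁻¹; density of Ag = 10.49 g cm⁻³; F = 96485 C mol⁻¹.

Q = I·t = 10.40 × 1990.0 = 20700 C; n(e⁻) = 0.2145 mol.
n(Ag) = n(e⁻)/1 = 0.2145 mol, so m = 0.2145 × 107.87 = 23.14 g.
Volume = m/ρ = 23.14 / 10.49 = 2.206 cm³.
Thickness = V/A = 2.206 / 468 = 0.00471 cm = 47.1 μm.

47.1 μm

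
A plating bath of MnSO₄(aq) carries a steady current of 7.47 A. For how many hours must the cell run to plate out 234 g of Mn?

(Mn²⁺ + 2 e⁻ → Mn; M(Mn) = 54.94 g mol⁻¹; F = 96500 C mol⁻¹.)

n(Mn) = m/M = 234 / 54.94 = 4.259 mol.
Each Mn atom requires 2 electrons, so n(e⁻) = 2 × 4.259 = 8.518 mol.
Q = n(e⁻)·F = 8.518 × 96500 = 822000 C.
t = Q/I = 822000 / 7.470 A = 110000 s = 30.6 h.

30.6 h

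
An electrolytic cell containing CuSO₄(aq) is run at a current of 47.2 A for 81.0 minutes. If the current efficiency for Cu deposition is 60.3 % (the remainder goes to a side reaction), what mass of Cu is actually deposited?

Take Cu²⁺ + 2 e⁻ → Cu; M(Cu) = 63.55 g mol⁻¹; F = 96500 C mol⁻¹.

45.5 g

Q = I·t = 47.20 × 4860.0 = 229400 C.
n(e⁻) = 229400/96500 = 2.377 mol; theoretically n(Cu) = 2.377/2 = 1.189 mol, m_theo = 75.53 g.
At 60.3 % efficiency, m_actual = 0.603 × 75.53 = 45.5 g.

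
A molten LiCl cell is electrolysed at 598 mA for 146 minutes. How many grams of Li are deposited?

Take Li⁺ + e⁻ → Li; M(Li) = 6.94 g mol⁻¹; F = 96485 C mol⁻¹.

0.377 g

Q = I·t = 0.5980 A × 8760.0 s = 5238 C.
n(e⁻) = Q/F = 5238 / 96485 = 0.05429 mol.
Li⁺ + e⁻ → Li, so n(Li) = n(e⁻)/1 = 0.05429 mol.
m = n·M = 0.05429 × 6.94 = 0.377 g.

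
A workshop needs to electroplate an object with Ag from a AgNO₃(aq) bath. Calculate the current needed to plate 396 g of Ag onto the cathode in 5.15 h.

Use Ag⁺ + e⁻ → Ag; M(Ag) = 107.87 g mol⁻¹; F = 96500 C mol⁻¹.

n(Ag) = 396 / 107.87 = 3.671 mol.
n(e⁻) = 1 × 3.671 = 3.671 mol.
Q = n(e⁻)·F = 3.671 × 96500 = 354300 C.
I = Q/t = 354300 / 18540 s = 19.1 A.

19.1 A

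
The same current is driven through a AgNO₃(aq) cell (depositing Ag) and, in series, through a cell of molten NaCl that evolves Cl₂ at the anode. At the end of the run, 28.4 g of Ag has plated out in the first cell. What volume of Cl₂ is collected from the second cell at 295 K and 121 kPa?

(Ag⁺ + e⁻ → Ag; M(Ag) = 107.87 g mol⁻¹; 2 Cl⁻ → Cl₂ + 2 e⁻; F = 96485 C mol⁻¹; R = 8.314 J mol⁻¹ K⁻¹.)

2.67 L

n(Ag) = 28.4 / 107.87 = 0.2633 mol, so n(e⁻) = 1 × 0.2633 = 0.2633 mol.
The cells are in series, so the same 0.2633 mol of electrons passes through the second cell.
2 Cl⁻ → Cl₂ + 2 e⁻ — 2 mol e⁻ per mol Cl₂, so n(Cl₂) = 0.2633/2 = 0.1316 mol.
V = nRT/P = (0.1316 × 8.314 × 295) / (121 × 10³) = 0.00267 m³ = 2.67 L.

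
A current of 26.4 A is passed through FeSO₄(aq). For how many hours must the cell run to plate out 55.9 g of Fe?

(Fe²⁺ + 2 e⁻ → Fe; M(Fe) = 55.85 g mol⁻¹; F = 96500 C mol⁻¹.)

2.03 h

n(Fe) = m/M = 55.9 / 55.85 = 1.001 mol.
Each Fe atom requires 2 electrons, so n(e⁻) = 2 × 1.001 = 2.002 mol.
Q = n(e⁻)·F = 2.002 × 96500 = 193200 C.
t = Q/I = 193200 / 26.40 A = 7317 s = 2.03 h.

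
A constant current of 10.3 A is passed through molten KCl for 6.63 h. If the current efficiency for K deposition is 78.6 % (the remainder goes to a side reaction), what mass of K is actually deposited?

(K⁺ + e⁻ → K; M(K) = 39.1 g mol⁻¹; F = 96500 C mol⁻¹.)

78.3 g

Q = I·t = 10.30 × 23868 = 245800 C.
n(e⁻) = 245800/96500 = 2.548 mol; theoretically n(K) = 2.548/1 = 2.548 mol, m_theo = 99.61 g.
At 78.6 % efficiency, m_actual = 0.786 × 99.61 = 78.3 g.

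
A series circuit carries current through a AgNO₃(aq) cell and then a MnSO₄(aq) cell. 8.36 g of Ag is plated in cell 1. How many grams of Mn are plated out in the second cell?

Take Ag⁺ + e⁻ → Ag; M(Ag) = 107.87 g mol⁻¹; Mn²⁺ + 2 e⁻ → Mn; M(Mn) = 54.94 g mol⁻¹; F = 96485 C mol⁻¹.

2.13 g

n(Ag) = 8.36 / 107.87 = 0.07750 mol.
Since Ag⁺ + e⁻ → Ag, n(e⁻) passed = 1 × 0.07750 = 0.07750 mol.
Cells in series carry the same charge, so the same 0.07750 mol of electrons passes through cell 2.
Mn²⁺ + 2 e⁻ → Mn, so n(Mn) = 0.07750 / 2 = 0.03875 mol.
m(Mn) = 0.03875 × 54.94 = 2.13 g.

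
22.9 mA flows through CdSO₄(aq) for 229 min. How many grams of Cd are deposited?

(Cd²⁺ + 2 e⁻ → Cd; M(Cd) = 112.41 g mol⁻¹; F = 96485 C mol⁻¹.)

0.183 g

Q = I·t = 0.02290 A × 13740 s = 314.6 C.
n(e⁻) = Q/F = 314.6 / 96485 = 0.003261 mol.
Cd²⁺ + 2 e⁻ → Cd, so n(Cd) = n(e⁻)/2 = 0.001631 mol.
m = n·M = 0.001631 × 112.41 = 0.183 g.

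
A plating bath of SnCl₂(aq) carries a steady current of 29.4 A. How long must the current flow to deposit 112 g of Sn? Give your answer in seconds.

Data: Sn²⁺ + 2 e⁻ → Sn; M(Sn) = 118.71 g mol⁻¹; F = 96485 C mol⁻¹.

n(Sn) = m/M = 112 / 118.71 = 0.9435 mol.
Each Sn atom requires 2 electrons, so n(e⁻) = 2 × 0.9435 = 1.887 mol.
Q = n(e⁻)·F = 1.887 × 96485 = 182100 C.
t = Q/I = 182100 / 29.40 A = 6193 s.

6190 s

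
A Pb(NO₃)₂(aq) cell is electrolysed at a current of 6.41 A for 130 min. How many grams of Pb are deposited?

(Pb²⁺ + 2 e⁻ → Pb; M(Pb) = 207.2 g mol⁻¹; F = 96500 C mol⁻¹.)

Q = I·t = 6.410 A × 7800.0 s = 50000 C.
n(e⁻) = Q/F = 50000 / 96500 = 0.5181 mol.
Pb²⁺ + 2 e⁻ → Pb, so n(Pb) = n(e⁻)/2 = 0.2591 mol.
m = n·M = 0.2591 × 207.2 = 53.7 g.

53.7 g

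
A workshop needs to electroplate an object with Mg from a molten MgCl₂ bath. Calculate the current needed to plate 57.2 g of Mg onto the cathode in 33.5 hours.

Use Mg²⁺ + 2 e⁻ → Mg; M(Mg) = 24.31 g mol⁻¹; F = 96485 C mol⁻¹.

3.76 A

n(Mg) = 57.2 / 24.31 = 2.353 mol.
n(e⁻) = 2 × 2.353 = 4.706 mol.
Q = n(e⁻)·F = 4.706 × 96485 = 454000 C.
I = Q/t = 454000 / 120600 s = 3.76 A.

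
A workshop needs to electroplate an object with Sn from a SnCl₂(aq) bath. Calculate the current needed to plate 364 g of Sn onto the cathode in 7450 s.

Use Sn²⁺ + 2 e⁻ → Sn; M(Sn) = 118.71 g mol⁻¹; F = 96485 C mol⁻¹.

79.4 A

n(Sn) = 364 / 118.71 = 3.066 mol.
n(e⁻) = 2 × 3.066 = 6.133 mol.
Q = n(e⁻)·F = 6.133 × 96485 = 591700 C.
I = Q/t = 591700 / 7450.0 s = 79.4 A.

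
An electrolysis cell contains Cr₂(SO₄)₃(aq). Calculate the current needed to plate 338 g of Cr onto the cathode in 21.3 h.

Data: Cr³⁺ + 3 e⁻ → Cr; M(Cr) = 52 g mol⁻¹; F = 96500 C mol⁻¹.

n(Cr) = 338 / 52 = 6.500 mol.
n(e⁻) = 3 × 6.500 = 19.50 mol.
Q = n(e⁻)·F = 19.50 × 96500 = 1882000 C.
I = Q/t = 1882000 / 76680 s = 24.5 A.

24.5 A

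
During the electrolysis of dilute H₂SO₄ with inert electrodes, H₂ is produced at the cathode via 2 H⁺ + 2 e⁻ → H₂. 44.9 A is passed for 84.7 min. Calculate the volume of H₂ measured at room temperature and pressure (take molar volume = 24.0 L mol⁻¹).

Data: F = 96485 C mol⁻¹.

Q = I·t = 44.90 A × 5082.0 s = 228200 C.
n(e⁻) = Q/F = 228200 / 96485 = 2.365 mol.
2 electrons are transferred per H₂ molecule, so n(H₂) = 2.365 / 2 = 1.182 mol.
V = n × V_m = 1.182 × 24.0 = 28.4 L.

28.4 L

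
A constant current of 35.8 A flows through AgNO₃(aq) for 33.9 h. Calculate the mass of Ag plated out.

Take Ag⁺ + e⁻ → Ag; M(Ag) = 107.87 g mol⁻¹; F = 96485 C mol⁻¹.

Q = I·t = 35.80 A × 122040 s = 4369000 C.
n(e⁻) = Q/F = 4369000 / 96485 = 45.28 mol.
Ag⁺ + e⁻ → Ag, so n(Ag) = n(e⁻)/1 = 45.28 mol.
m = n·M = 45.28 × 107.87 = 4880 g.

4880 g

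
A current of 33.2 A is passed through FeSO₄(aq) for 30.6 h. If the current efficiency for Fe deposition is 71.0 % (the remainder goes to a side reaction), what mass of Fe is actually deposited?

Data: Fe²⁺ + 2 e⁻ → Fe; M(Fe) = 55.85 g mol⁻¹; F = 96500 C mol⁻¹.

Q = I·t = 33.20 × 110160 = 3657000 C.
n(e⁻) = 3657000/96500 = 37.90 mol; theoretically n(Fe) = 37.90/2 = 18.95 mol, m_theo = 1058 g.
At 71.0 % efficiency, m_actual = 0.710 × 1058 = 751 g.

751 g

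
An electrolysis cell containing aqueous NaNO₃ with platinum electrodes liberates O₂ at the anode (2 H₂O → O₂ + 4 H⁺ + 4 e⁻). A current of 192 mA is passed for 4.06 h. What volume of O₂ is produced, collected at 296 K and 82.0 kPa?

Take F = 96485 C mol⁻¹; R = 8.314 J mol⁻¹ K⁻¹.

Q = I·t = 0.1920 A × 14616 s = 2806 C.
n(e⁻) = Q/F = 2806 / 96485 = 0.02909 mol.
4 electrons are transferred per O₂ molecule, so n(O₂) = 0.02909 / 4 = 0.007271 mol.
V = nRT/P = (0.007271 × 8.314 × 296) / (82.0 × 10³ Pa) = 2.18 × 10⁻⁴ m³ = 0.218 L.

0.218 L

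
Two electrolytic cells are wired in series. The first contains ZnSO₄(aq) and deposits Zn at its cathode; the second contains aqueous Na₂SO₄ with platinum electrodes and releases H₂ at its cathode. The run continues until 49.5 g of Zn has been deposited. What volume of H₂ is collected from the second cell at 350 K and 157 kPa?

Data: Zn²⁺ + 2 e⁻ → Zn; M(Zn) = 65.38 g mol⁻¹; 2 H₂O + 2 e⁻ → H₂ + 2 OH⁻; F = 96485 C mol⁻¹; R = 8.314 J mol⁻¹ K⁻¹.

n(Zn) = 49.5 / 65.38 = 0.7571 mol, so n(e⁻) = 2 × 0.7571 = 1.514 mol.
The cells are in series, so the same 1.514 mol of electrons passes through the second cell.
2 H₂O + 2 e⁻ → H₂ + 2 OH⁻ — 2 mol e⁻ per mol H₂, so n(H₂) = 1.514/2 = 0.7571 mol.
V = nRT/P = (0.7571 × 8.314 × 350) / (157 × 10³) = 0.0140 m³ = 14.0 L.

14.0 L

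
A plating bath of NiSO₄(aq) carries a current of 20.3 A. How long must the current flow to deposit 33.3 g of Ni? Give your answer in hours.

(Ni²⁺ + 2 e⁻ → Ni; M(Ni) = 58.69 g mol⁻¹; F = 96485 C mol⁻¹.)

1.50 h

n(Ni) = m/M = 33.3 / 58.69 = 0.5674 mol.
Each Ni atom requires 2 electrons, so n(e⁻) = 2 × 0.5674 = 1.135 mol.
Q = n(e⁻)·F = 1.135 × 96485 = 109500 C.
t = Q/I = 109500 / 20.30 A = 5394 s = 1.50 h.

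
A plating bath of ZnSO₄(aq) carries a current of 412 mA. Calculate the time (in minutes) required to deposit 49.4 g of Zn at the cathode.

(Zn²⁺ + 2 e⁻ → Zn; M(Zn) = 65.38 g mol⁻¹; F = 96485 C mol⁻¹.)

n(Zn) = m/M = 49.4 / 65.38 = 0.7556 mol.
Each Zn atom requires 2 electrons, so n(e⁻) = 2 × 0.7556 = 1.511 mol.
Q = n(e⁻)·F = 1.511 × 96485 = 145800 C.
t = Q/I = 145800 / 0.4120 A = 353900 s = 5900 min.

5900 min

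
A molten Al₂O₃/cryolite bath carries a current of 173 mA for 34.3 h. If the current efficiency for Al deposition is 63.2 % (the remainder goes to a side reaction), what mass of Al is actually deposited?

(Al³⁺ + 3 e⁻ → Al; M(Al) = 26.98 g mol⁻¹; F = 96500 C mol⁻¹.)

1.26 g

Q = I·t = 0.1730 × 123480 = 21360 C.
n(e⁻) = 21360/96500 = 0.2214 mol; theoretically n(Al) = 0.2214/3 = 0.07379 mol, m_theo = 1.991 g.
At 63.2 % efficiency, m_actual = 0.632 × 1.991 = 1.26 g.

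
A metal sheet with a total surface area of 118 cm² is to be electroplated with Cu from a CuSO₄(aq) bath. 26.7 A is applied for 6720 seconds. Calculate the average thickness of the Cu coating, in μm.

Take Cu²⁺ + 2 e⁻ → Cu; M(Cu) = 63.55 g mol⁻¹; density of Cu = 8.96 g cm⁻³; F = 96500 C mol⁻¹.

Q = I·t = 26.70 × 6720.0 = 179400 C; n(e⁻) = 1.859 mol.
n(Cu) = n(e⁻)/2 = 0.9297 mol, so m = 0.9297 × 63.55 = 59.08 g.
Volume = m/ρ = 59.08 / 8.96 = 6.594 cm³.
Thickness = V/A = 6.594 / 118 = 0.0559 cm = 559 μm.

559 μm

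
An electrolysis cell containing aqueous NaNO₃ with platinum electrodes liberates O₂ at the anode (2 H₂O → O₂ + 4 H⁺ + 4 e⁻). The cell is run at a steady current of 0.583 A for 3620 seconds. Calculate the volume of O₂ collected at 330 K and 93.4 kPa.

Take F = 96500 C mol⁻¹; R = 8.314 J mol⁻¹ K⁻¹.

0.161 L

Q = I·t = 0.5830 A × 3620.0 s = 2110 C.
n(e⁻) = Q/F = 2110 / 96500 = 0.02187 mol.
4 electrons are transferred per O₂ molecule, so n(O₂) = 0.02187 / 4 = 0.005468 mol.
V = nRT/P = (0.005468 × 8.314 × 330) / (93.4 × 10³ Pa) = 1.61 × 10⁻⁴ m³ = 0.161 L.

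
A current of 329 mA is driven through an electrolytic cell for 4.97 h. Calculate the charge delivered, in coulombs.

5890 C

Q = I·t = 0.3290 A × 17892 s = 5890 C.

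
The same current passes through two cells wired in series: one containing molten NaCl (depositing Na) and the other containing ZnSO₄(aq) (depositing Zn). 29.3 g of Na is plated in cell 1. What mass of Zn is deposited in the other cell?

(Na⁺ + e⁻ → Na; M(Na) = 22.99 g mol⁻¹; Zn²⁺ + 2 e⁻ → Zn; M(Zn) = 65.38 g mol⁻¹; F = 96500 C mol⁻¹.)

n(Na) = 29.3 / 22.99 = 1.274 mol.
Since Na⁺ + e⁻ → Na, n(e⁻) passed = 1 × 1.274 = 1.274 mol.
Cells in series carry the same charge, so the same 1.274 mol of electrons passes through cell 2.
Zn²⁺ + 2 e⁻ → Zn, so n(Zn) = 1.274 / 2 = 0.6372 mol.
m(Zn) = 0.6372 × 65.38 = 41.7 g.

41.7 g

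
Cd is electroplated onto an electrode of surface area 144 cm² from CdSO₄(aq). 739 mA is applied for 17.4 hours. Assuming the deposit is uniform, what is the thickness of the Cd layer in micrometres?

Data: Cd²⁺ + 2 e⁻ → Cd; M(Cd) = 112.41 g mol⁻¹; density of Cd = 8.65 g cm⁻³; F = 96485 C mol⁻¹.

216 μm

Q = I·t = 0.7390 × 62640 = 46290 C; n(e⁻) = 0.4798 mol.
n(Cd) = n(e⁻)/2 = 0.2399 mol, so m = 0.2399 × 112.41 = 26.97 g.
Volume = m/ρ = 26.97 / 8.65 = 3.117 cm³.
Thickness = V/A = 3.117 / 144 = 0.0216 cm = 216 μm.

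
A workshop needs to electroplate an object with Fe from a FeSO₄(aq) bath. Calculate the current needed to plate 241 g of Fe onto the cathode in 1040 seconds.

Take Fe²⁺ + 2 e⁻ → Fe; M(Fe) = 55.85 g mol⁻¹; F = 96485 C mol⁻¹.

n(Fe) = 241 / 55.85 = 4.315 mol.
n(e⁻) = 2 × 4.315 = 8.630 mol.
Q = n(e⁻)·F = 8.630 × 96485 = 832700 C.
I = Q/t = 832700 / 1040.0 s = 801 A.

801 A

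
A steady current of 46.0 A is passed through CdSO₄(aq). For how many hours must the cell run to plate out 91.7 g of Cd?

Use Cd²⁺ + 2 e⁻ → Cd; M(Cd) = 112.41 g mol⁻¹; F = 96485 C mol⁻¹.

n(Cd) = m/M = 91.7 / 112.41 = 0.8158 mol.
Each Cd atom requires 2 electrons, so n(e⁻) = 2 × 0.8158 = 1.632 mol.
Q = n(e⁻)·F = 1.632 × 96485 = 157400 C.
t = Q/I = 157400 / 46.00 A = 3422 s = 0.951 h.

0.951 h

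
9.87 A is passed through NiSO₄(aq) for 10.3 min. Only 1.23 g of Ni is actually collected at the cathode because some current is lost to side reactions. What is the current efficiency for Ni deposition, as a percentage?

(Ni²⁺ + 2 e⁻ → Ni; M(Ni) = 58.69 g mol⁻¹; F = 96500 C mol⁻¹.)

66.3 %

Q = I·t = 9.870 × 618.00 = 6100 C; n(e⁻) = 6100/96500 = 0.06321 mol.
Theoretical n(Ni) = n(e⁻)/2 = 0.03160 mol, i.e. m_theo = 0.03160 × 58.69 = 1.855 g.
Efficiency = m_actual / m_theo = 1.23 / 1.855 = 66.3 %.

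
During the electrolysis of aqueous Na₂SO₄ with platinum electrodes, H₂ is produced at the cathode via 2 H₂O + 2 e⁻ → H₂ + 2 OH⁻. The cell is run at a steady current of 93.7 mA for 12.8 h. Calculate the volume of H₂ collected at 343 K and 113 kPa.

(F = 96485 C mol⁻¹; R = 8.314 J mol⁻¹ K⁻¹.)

0.565 L

Q = I·t = 0.09370 A × 46080 s = 4318 C.
n(e⁻) = Q/F = 4318 / 96485 = 0.04475 mol.
2 electrons are transferred per H₂ molecule, so n(H₂) = 0.04475 / 2 = 0.02237 mol.
V = nRT/P = (0.02237 × 8.314 × 343) / (113 × 10³ Pa) = 5.65 × 10⁻⁴ m³ = 0.565 L.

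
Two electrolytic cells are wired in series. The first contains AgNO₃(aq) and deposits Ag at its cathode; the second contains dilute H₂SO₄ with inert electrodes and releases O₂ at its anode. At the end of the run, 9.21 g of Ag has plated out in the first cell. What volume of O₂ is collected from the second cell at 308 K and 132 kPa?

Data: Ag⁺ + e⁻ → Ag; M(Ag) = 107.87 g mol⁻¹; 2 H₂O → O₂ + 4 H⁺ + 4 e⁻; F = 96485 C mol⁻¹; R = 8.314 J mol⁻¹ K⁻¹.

n(Ag) = 9.21 / 107.87 = 0.08538 mol, so n(e⁻) = 1 × 0.08538 = 0.08538 mol.
The cells are in series, so the same 0.08538 mol of electrons passes through the second cell.
2 H₂O → O₂ + 4 H⁺ + 4 e⁻ — 4 mol e⁻ per mol O₂, so n(O₂) = 0.08538/4 = 0.02135 mol.
V = nRT/P = (0.02135 × 8.314 × 308) / (132 × 10³) = 4.14 × 10⁻⁴ m³ = 0.414 L.

0.414 L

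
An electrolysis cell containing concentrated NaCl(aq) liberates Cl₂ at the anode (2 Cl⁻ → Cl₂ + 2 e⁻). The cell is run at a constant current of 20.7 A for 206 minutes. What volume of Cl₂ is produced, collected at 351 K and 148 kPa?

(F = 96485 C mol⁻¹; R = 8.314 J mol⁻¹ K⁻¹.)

26.1 L

Q = I·t = 20.70 A × 12360 s = 255900 C.
n(e⁻) = Q/F = 255900 / 96485 = 2.652 mol.
2 electrons are transferred per Cl₂ molecule, so n(Cl₂) = 2.652 / 2 = 1.326 mol.
V = nRT/P = (1.326 × 8.314 × 351) / (148 × 10³ Pa) = 0.0261 m³ = 26.1 L.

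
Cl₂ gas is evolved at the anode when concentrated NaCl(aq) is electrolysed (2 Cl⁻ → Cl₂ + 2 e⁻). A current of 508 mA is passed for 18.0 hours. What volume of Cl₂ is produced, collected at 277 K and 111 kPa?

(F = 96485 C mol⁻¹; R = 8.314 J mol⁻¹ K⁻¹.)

Q = I·t = 0.5080 A × 64800 s = 32920 C.
n(e⁻) = Q/F = 32920 / 96485 = 0.3412 mol.
2 electrons are transferred per Cl₂ molecule, so n(Cl₂) = 0.3412 / 2 = 0.1706 mol.
V = nRT/P = (0.1706 × 8.314 × 277) / (111 × 10³ Pa) = 0.00354 m³ = 3.54 L.

3.54 L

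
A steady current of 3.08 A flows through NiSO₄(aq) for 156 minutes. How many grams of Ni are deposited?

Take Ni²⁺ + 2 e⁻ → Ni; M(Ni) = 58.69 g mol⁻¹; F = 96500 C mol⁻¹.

8.77 g

Q = I·t = 3.080 A × 9360.0 s = 28830 C.
n(e⁻) = Q/F = 28830 / 96500 = 0.2987 mol.
Ni²⁺ + 2 e⁻ → Ni, so n(Ni) = n(e⁻)/2 = 0.1494 mol.
m = n·M = 0.1494 × 58.69 = 8.77 g.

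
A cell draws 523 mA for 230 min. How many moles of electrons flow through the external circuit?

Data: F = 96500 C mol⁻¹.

Q = I·t = 0.5230 A × 13800 s = 7217 C.
n(e⁻) = Q/F = 7217 / 96500 = 0.0748 mol.

0.0748 mol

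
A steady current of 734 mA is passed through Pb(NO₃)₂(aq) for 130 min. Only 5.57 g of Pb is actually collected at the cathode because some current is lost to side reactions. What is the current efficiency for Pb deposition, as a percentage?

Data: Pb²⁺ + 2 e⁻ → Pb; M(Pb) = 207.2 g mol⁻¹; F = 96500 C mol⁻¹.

90.6 %

Q = I·t = 0.7340 × 7800.0 = 5725 C; n(e⁻) = 5725/96500 = 0.05933 mol.
Theoretical n(Pb) = n(e⁻)/2 = 0.02966 mol, i.e. m_theo = 0.02966 × 207.2 = 6.146 g.
Efficiency = m_actual / m_theo = 5.57 / 6.146 = 90.6 %.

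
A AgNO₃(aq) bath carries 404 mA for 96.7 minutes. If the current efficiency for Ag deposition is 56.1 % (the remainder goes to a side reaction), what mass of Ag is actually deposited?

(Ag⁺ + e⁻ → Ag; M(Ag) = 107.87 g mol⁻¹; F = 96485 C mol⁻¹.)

Q = I·t = 0.4040 × 5802.0 = 2344 C.
n(e⁻) = 2344/96485 = 0.02429 mol; theoretically n(Ag) = 0.02429/1 = 0.02429 mol, m_theo = 2.621 g.
At 56.1 % efficiency, m_actual = 0.561 × 2.621 = 1.47 g.

1.47 g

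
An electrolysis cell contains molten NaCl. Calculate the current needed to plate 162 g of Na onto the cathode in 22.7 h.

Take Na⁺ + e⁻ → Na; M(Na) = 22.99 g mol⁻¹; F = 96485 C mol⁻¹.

n(Na) = 162 / 22.99 = 7.047 mol.
n(e⁻) = 1 × 7.047 = 7.047 mol.
Q = n(e⁻)·F = 7.047 × 96485 = 679900 C.
I = Q/t = 679900 / 81720 s = 8.32 A.

8.32 A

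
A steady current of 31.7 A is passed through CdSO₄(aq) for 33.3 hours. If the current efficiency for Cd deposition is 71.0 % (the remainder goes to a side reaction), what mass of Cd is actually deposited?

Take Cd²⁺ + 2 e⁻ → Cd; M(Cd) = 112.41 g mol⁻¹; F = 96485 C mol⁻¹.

Q = I·t = 31.70 × 119880 = 3800000 C.
n(e⁻) = 3800000/96485 = 39.39 mol; theoretically n(Cd) = 39.39/2 = 19.69 mol, m_theo = 2214 g.
At 71.0 % efficiency, m_actual = 0.710 × 2214 = 1570 g.

1570 g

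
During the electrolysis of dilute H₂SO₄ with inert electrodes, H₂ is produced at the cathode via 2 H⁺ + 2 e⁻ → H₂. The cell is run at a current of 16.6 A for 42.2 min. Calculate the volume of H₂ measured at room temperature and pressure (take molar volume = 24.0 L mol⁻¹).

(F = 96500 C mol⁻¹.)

Q = I·t = 16.60 A × 2532.0 s = 42030 C.
n(e⁻) = Q/F = 42030 / 96500 = 0.4356 mol.
2 electrons are transferred per H₂ molecule, so n(H₂) = 0.4356 / 2 = 0.2178 mol.
V = n × V_m = 0.2178 × 24.0 = 5.23 L.

5.23 L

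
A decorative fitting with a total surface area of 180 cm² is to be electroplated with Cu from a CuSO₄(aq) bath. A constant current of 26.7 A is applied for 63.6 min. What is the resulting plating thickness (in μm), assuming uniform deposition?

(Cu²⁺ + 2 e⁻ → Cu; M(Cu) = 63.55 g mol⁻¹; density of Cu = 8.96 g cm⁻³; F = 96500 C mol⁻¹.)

Q = I·t = 26.70 × 3816.0 = 101900 C; n(e⁻) = 1.056 mol.
n(Cu) = n(e⁻)/2 = 0.5279 mol, so m = 0.5279 × 63.55 = 33.55 g.
Volume = m/ρ = 33.55 / 8.96 = 3.744 cm³.
Thickness = V/A = 3.744 / 180 = 0.0208 cm = 208 μm.

208 μm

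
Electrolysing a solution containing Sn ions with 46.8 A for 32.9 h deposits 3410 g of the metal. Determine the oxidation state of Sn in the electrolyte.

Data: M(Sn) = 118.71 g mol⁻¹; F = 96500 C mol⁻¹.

Q = I·t = 46.80 A × 118440 s = 5543000 C, so n(e⁻) = 5543000/96500 = 57.44 mol.
n(Sn) deposited = 3410 / 118.71 = 28.73 mol.
Electrons per atom = n(e⁻)/n(Sn) = 57.44 / 28.73 = 2.00 ≈ 2, so the ion is Sn²⁺.

+2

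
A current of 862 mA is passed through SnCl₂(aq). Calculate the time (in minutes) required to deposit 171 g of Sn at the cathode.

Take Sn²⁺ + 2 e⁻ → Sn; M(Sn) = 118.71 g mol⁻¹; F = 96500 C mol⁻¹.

5380 min

n(Sn) = m/M = 171 / 118.71 = 1.440 mol.
Each Sn atom requires 2 electrons, so n(e⁻) = 2 × 1.440 = 2.881 mol.
Q = n(e⁻)·F = 2.881 × 96500 = 278000 C.
t = Q/I = 278000 / 0.8620 A = 322500 s = 5380 min.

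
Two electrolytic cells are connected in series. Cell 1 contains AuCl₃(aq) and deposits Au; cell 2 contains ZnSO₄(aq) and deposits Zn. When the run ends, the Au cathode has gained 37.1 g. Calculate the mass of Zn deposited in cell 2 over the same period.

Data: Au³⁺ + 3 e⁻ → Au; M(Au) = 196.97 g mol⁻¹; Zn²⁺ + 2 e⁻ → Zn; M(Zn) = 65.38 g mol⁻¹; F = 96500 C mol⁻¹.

n(Au) = 37.1 / 196.97 = 0.1884 mol.
Since Au³⁺ + 3 e⁻ → Au, n(e⁻) passed = 3 × 0.1884 = 0.5651 mol.
Cells in series carry the same charge, so the same 0.5651 mol of electrons passes through cell 2.
Zn²⁺ + 2 e⁻ → Zn, so n(Zn) = 0.5651 / 2 = 0.2825 mol.
m(Zn) = 0.2825 × 65.38 = 18.5 g.

18.5 g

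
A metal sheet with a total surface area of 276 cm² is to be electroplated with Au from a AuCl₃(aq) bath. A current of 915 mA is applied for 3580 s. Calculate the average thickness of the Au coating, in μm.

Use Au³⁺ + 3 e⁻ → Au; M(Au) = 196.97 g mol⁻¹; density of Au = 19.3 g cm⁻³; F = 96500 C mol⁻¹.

4.18 μm

Q = I·t = 0.9150 × 3580.0 = 3276 C; n(e⁻) = 0.03395 mol.
n(Au) = n(e⁻)/3 = 0.01132 mol, so m = 0.01132 × 196.97 = 2.229 g.
Volume = m/ρ = 2.229 / 19.3 = 0.1155 cm³.
Thickness = V/A = 0.1155 / 276 = 4.18 × 10⁻⁴ cm = 4.18 μm.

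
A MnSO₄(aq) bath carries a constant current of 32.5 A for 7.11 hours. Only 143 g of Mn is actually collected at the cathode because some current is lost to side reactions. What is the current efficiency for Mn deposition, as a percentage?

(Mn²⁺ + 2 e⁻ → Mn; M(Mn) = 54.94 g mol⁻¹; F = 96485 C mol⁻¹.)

Q = I·t = 32.50 × 25596 = 831900 C; n(e⁻) = 831900/96485 = 8.622 mol.
Theoretical n(Mn) = n(e⁻)/2 = 4.311 mol, i.e. m_theo = 4.311 × 54.94 = 236.8 g.
Efficiency = m_actual / m_theo = 143 / 236.8 = 60.4 %.

60.4 %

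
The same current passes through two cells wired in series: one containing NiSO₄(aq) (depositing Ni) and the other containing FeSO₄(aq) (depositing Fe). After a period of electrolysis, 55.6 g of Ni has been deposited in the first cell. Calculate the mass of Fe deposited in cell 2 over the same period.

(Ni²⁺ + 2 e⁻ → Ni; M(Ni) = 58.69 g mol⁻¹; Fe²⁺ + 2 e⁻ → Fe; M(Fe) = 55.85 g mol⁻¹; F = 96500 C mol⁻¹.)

n(Ni) = 55.6 / 58.69 = 0.9474 mol.
Since Ni²⁺ + 2 e⁻ → Ni, n(e⁻) passed = 2 × 0.9474 = 1.895 mol.
Cells in series carry the same charge, so the same 1.895 mol of electrons passes through cell 2.
Fe²⁺ + 2 e⁻ → Fe, so n(Fe) = 1.895 / 2 = 0.9474 mol.
m(Fe) = 0.9474 × 55.85 = 52.9 g.

52.9 g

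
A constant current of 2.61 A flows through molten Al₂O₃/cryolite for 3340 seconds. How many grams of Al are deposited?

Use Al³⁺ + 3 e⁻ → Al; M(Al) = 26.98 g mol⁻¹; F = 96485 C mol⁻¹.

Q = I·t = 2.610 A × 3340.0 s = 8717 C.
n(e⁻) = Q/F = 8717 / 96485 = 0.09035 mol.
Al³⁺ + 3 e⁻ → Al, so n(Al) = n(e⁻)/3 = 0.03012 mol.
m = n·M = 0.03012 × 26.98 = 0.813 g.

0.813 g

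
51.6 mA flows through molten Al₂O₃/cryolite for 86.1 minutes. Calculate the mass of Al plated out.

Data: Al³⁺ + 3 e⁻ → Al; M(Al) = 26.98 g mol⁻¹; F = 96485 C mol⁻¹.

0.0248 g

Q = I·t = 0.05160 A × 5166.0 s = 266.6 C.
n(e⁻) = Q/F = 266.6 / 96485 = 0.002763 mol.
Al³⁺ + 3 e⁻ → Al, so n(Al) = n(e⁻)/3 = 0.0009209 mol.
m = n·M = 0.0009209 × 26.98 = 0.0248 g.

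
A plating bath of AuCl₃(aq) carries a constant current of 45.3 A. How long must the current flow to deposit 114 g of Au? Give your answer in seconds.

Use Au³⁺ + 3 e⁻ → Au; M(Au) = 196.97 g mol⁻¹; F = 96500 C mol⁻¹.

n(Au) = m/M = 114 / 196.97 = 0.5788 mol.
Each Au atom requires 3 electrons, so n(e⁻) = 3 × 0.5788 = 1.736 mol.
Q = n(e⁻)·F = 1.736 × 96500 = 167600 C.
t = Q/I = 167600 / 45.30 A = 3699 s.

3700 s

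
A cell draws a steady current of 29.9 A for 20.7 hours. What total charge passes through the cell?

Q = I·t = 29.90 A × 74520 s = 2.23 × 10⁶ C.

2.23 × 10⁶ C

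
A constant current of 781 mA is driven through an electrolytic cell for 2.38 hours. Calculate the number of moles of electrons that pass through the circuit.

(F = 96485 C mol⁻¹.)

0.0694 mol

Q = I·t = 0.7810 A × 8568.0 s = 6692 C.
n(e⁻) = Q/F = 6692 / 96485 = 0.0694 mol.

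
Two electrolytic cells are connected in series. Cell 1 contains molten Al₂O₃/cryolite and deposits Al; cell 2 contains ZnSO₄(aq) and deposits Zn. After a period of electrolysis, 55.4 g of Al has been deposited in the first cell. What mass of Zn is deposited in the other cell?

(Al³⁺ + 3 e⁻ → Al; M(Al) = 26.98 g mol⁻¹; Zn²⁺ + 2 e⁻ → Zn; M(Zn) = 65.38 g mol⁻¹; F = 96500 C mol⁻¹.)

n(Al) = 55.4 / 26.98 = 2.053 mol.
Since Al³⁺ + 3 e⁻ → Al, n(e⁻) passed = 3 × 2.053 = 6.160 mol.
Cells in series carry the same charge, so the same 6.160 mol of electrons passes through cell 2.
Zn²⁺ + 2 e⁻ → Zn, so n(Zn) = 6.160 / 2 = 3.080 mol.
m(Zn) = 3.080 × 65.38 = 201 g.

201 g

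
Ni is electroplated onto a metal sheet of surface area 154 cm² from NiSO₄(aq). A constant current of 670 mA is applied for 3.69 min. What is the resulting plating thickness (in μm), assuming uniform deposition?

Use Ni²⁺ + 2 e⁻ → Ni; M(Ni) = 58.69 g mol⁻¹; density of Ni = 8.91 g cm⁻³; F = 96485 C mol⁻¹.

Q = I·t = 0.6700 × 221.40 = 148.3 C; n(e⁻) = 0.001537 mol.
n(Ni) = n(e⁻)/2 = 0.0007687 mol, so m = 0.0007687 × 58.69 = 0.04512 g.
Volume = m/ρ = 0.04512 / 8.91 = 0.005063 cm³.
Thickness = V/A = 0.005063 / 154 = 3.29 × 10⁻⁵ cm = 0.329 μm.

0.329 μm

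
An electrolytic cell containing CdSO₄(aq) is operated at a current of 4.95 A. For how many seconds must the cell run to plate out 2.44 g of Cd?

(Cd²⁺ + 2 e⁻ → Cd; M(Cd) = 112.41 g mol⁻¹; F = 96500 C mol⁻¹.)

846 s

n(Cd) = m/M = 2.44 / 112.41 = 0.02171 mol.
Each Cd atom requires 2 electrons, so n(e⁻) = 2 × 0.02171 = 0.04341 mol.
Q = n(e⁻)·F = 0.04341 × 96500 = 4189 C.
t = Q/I = 4189 / 4.950 A = 846.3 s.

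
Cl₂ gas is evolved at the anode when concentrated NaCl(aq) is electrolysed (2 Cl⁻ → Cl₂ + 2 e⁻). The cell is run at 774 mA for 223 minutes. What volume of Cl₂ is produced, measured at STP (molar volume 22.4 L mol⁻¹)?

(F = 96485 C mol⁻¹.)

Q = I·t = 0.7740 A × 13380 s = 10360 C.
n(e⁻) = Q/F = 10360 / 96485 = 0.1073 mol.
2 electrons are transferred per Cl₂ molecule, so n(Cl₂) = 0.1073 / 2 = 0.05367 mol.
V = n × V_m = 0.05367 × 22.4 = 1.20 L.

1.20 L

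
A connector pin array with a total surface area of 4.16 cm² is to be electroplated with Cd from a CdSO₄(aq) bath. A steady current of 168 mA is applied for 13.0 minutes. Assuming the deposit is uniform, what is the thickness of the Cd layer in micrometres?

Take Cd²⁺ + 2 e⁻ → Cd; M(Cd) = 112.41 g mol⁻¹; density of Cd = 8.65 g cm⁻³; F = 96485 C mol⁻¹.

21.2 μm

Q = I·t = 0.1680 × 780.00 = 131.0 C; n(e⁻) = 0.001358 mol.
n(Cd) = n(e⁻)/2 = 0.0006791 mol, so m = 0.0006791 × 112.41 = 0.07633 g.
Volume = m/ρ = 0.07633 / 8.65 = 0.008825 cm³.
Thickness = V/A = 0.008825 / 4.16 = 0.00212 cm = 21.2 μm.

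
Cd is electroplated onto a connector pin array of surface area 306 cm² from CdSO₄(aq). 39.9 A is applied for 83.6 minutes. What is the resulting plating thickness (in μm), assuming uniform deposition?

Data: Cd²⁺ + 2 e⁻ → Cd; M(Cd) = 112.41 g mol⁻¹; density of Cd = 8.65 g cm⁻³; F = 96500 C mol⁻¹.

Q = I·t = 39.90 × 5016.0 = 200100 C; n(e⁻) = 2.074 mol.
n(Cd) = n(e⁻)/2 = 1.037 mol, so m = 1.037 × 112.41 = 116.6 g.
Volume = m/ρ = 116.6 / 8.65 = 13.48 cm³.
Thickness = V/A = 13.48 / 306 = 0.0440 cm = 440 μm.

440 μm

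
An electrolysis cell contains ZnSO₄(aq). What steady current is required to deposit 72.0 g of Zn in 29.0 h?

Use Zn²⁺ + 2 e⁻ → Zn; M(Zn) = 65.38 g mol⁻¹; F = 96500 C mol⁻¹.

n(Zn) = 72.0 / 65.38 = 1.101 mol.
n(e⁻) = 2 × 1.101 = 2.203 mol.
Q = n(e⁻)·F = 2.203 × 96500 = 212500 C.
I = Q/t = 212500 / 104400 s = 2.04 A.

2.04 A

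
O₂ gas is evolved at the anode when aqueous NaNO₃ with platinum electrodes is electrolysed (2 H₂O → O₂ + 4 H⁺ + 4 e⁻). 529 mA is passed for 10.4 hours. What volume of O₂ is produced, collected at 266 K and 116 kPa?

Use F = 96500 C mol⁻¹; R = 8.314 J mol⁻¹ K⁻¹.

Q = I·t = 0.5290 A × 37440 s = 19810 C.
n(e⁻) = Q/F = 19810 / 96500 = 0.2052 mol.
4 electrons are transferred per O₂ molecule, so n(O₂) = 0.2052 / 4 = 0.05131 mol.
V = nRT/P = (0.05131 × 8.314 × 266) / (116 × 10³ Pa) = 9.78 × 10⁻⁴ m³ = 0.978 L.

0.978 L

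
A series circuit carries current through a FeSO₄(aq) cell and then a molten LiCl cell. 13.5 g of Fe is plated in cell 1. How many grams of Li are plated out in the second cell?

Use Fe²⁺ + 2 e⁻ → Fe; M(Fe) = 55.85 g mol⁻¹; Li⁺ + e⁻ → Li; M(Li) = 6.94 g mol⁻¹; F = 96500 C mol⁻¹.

n(Fe) = 13.5 / 55.85 = 0.2417 mol.
Since Fe²⁺ + 2 e⁻ → Fe, n(e⁻) passed = 2 × 0.2417 = 0.4834 mol.
Cells in series carry the same charge, so the same 0.4834 mol of electrons passes through cell 2.
Li⁺ + e⁻ → Li, so n(Li) = 0.4834 / 1 = 0.4834 mol.
m(Li) = 0.4834 × 6.94 = 3.36 g.

3.36 g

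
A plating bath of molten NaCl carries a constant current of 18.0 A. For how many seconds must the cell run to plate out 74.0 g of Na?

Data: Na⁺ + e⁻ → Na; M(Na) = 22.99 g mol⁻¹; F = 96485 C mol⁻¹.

17300 s

n(Na) = m/M = 74.0 / 22.99 = 3.219 mol.
Each Na atom requires 1 electron, so n(e⁻) = 1 × 3.219 = 3.219 mol.
Q = n(e⁻)·F = 3.219 × 96485 = 310600 C.
t = Q/I = 310600 / 18.00 A = 17250 s.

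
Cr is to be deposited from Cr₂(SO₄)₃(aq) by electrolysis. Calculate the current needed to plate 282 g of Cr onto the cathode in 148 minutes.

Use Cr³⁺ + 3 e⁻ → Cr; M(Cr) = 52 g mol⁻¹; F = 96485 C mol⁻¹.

n(Cr) = 282 / 52 = 5.423 mol.
n(e⁻) = 3 × 5.423 = 16.27 mol.
Q = n(e⁻)·F = 16.27 × 96485 = 1570000 C.
I = Q/t = 1570000 / 8880.0 s = 177 A.

177 A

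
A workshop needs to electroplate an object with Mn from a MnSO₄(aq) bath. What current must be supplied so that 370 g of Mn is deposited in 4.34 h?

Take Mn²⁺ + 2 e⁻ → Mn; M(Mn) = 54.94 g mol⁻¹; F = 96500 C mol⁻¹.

83.2 A

n(Mn) = 370 / 54.94 = 6.735 mol.
n(e⁻) = 2 × 6.735 = 13.47 mol.
Q = n(e⁻)·F = 13.47 × 96500 = 1300000 C.
I = Q/t = 1300000 / 15624 s = 83.2 A.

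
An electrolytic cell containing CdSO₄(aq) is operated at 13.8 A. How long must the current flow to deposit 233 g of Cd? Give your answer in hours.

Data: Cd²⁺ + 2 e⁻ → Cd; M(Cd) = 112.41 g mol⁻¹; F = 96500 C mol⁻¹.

8.05 h

n(Cd) = m/M = 233 / 112.41 = 2.073 mol.
Each Cd atom requires 2 electrons, so n(e⁻) = 2 × 2.073 = 4.146 mol.
Q = n(e⁻)·F = 4.146 × 96500 = 400000 C.
t = Q/I = 400000 / 13.80 A = 28990 s = 8.05 h.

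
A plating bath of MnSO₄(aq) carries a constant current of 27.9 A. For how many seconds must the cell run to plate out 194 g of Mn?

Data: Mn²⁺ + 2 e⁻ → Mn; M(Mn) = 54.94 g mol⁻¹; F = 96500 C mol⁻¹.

24400 s

n(Mn) = m/M = 194 / 54.94 = 3.531 mol.
Each Mn atom requires 2 electrons, so n(e⁻) = 2 × 3.531 = 7.062 mol.
Q = n(e⁻)·F = 7.062 × 96500 = 681500 C.
t = Q/I = 681500 / 27.90 A = 24430 s.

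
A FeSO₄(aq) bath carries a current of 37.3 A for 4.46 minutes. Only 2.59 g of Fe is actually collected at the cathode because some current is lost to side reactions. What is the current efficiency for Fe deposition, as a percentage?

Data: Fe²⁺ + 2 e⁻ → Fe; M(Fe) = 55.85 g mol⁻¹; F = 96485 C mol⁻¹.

89.7 %

Q = I·t = 37.30 × 267.60 = 9981 C; n(e⁻) = 9981/96485 = 0.1035 mol.
Theoretical n(Fe) = n(e⁻)/2 = 0.05173 mol, i.e. m_theo = 0.05173 × 55.85 = 2.889 g.
Efficiency = m_actual / m_theo = 2.59 / 2.889 = 89.7 %.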